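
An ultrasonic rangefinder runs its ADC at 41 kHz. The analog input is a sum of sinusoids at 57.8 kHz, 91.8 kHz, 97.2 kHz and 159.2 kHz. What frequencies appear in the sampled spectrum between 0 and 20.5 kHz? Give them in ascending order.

4.8 kHz, 9.8 kHz, 15.2 kHz, 16.8 kHz

fs/2 = 20.5 kHz.
57.8 kHz mod fs = 16.8 kHz.
16.8 kHz ≤ fs/2 = 20.5 kHz, appears at 16.8 kHz.
91.8 kHz mod fs = 9.8 kHz.
9.8 kHz ≤ fs/2 = 20.5 kHz, appears at 9.8 kHz.
97.2 kHz mod fs = 15.2 kHz.
15.2 kHz ≤ fs/2 = 20.5 kHz, appears at 15.2 kHz.
159.2 kHz mod fs = 36.2 kHz.
36.2 kHz > fs/2 = 20.5 kHz, folds to fs − 36.2 kHz = 4.8 kHz.
Distinct values: {4.8 kHz, 9.8 kHz, 15.2 kHz, 16.8 kHz}.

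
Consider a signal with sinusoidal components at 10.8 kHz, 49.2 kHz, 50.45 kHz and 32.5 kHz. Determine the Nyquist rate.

Highest-frequency component: 50.45 kHz.
Nyquist rate = 2 × 50.45 kHz = 100.9 kHz.

100.9 kHz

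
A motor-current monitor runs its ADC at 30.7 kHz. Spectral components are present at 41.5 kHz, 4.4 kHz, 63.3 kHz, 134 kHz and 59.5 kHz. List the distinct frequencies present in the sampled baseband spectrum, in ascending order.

fs/2 = 15.35 kHz.
41.5 kHz mod fs = 10.8 kHz.
10.8 kHz ≤ fs/2 = 15.35 kHz, appears at 10.8 kHz.
4.4 kHz ≤ fs/2 = 15.35 kHz, passes unchanged.
63.3 kHz mod fs = 1.9 kHz.
1.9 kHz ≤ fs/2 = 15.35 kHz, appears at 1.9 kHz.
134 kHz mod fs = 11.2 kHz.
11.2 kHz ≤ fs/2 = 15.35 kHz, appears at 11.2 kHz.
59.5 kHz mod fs = 28.8 kHz.
28.8 kHz > fs/2 = 15.35 kHz, folds to fs − 28.8 kHz = 1.9 kHz.
Distinct values: {1.9 kHz, 4.4 kHz, 10.8 kHz, 11.2 kHz}.

1.9 kHz, 4.4 kHz, 10.8 kHz, 11.2 kHz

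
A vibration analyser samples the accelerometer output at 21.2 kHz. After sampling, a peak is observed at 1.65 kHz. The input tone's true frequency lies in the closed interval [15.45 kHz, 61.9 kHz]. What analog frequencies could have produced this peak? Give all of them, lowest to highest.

Frequencies that alias to 1.65 kHz are k·fs ± 1.65 kHz for integer k ≥ 0.
k=0: 1.65 kHz.
k=1: 19.55 kHz, 22.85 kHz.
k=2: 40.75 kHz, 44.05 kHz.
k=3: 61.95 kHz, 65.25 kHz.
Within [15.45 kHz, 61.9 kHz]: 19.55 kHz, 22.85 kHz, 40.75 kHz, 44.05 kHz.

19.55 kHz, 22.85 kHz, 40.75 kHz, 44.05 kHz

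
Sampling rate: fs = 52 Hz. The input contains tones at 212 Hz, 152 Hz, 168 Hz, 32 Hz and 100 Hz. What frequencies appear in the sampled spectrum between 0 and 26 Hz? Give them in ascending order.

fs/2 = 26 Hz.
212 Hz mod fs = 4 Hz.
4 Hz ≤ fs/2 = 26 Hz, appears at 4 Hz.
152 Hz mod fs = 48 Hz.
48 Hz > fs/2 = 26 Hz, folds to fs − 48 Hz = 4 Hz.
168 Hz mod fs = 12 Hz.
12 Hz ≤ fs/2 = 26 Hz, appears at 12 Hz.
32 Hz > fs/2 = 26 Hz, folds to fs − 32 Hz = 20 Hz.
100 Hz mod fs = 48 Hz.
48 Hz > fs/2 = 26 Hz, folds to fs − 48 Hz = 4 Hz.
Distinct values: {4 Hz, 12 Hz, 20 Hz}.

4 Hz, 12 Hz, 20 Hz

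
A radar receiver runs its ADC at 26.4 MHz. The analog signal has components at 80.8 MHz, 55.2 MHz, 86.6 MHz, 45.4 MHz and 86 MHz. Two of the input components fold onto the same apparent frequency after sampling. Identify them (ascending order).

fs/2 = 13.2 MHz.
80.8 MHz mod fs = 1.6 MHz.
1.6 MHz ≤ fs/2 = 13.2 MHz, appears at 1.6 MHz.
55.2 MHz mod fs = 2.4 MHz.
2.4 MHz ≤ fs/2 = 13.2 MHz, appears at 2.4 MHz.
86.6 MHz mod fs = 7.4 MHz.
7.4 MHz ≤ fs/2 = 13.2 MHz, appears at 7.4 MHz.
45.4 MHz mod fs = 19 MHz.
19 MHz > fs/2 = 13.2 MHz, folds to fs − 19 MHz = 7.4 MHz.
86 MHz mod fs = 6.8 MHz.
6.8 MHz ≤ fs/2 = 13.2 MHz, appears at 6.8 MHz.
45.4 MHz and 86.6 MHz both map to 7.4 MHz.

45.4 MHz, 86.6 MHz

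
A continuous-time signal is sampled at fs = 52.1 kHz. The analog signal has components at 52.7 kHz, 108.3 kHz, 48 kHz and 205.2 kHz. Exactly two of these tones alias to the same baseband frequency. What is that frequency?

fs/2 = 26.05 kHz.
52.7 kHz mod fs = 0.6 kHz.
0.6 kHz ≤ fs/2 = 26.05 kHz, appears at 0.6 kHz.
108.3 kHz mod fs = 4.1 kHz.
4.1 kHz ≤ fs/2 = 26.05 kHz, appears at 4.1 kHz.
48 kHz > fs/2 = 26.05 kHz, folds to fs − 48 kHz = 4.1 kHz.
205.2 kHz mod fs = 48.9 kHz.
48.9 kHz > fs/2 = 26.05 kHz, folds to fs − 48.9 kHz = 3.2 kHz.
48 kHz and 108.3 kHz both map to 4.1 kHz.

4.1 kHz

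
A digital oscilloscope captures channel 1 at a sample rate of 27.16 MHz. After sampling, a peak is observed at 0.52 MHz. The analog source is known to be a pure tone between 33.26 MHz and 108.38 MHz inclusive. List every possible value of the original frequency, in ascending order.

Frequencies that alias to 0.52 MHz are k·fs ± 0.52 MHz for integer k ≥ 0.
k=0: 0.52 MHz.
k=1: 26.64 MHz, 27.68 MHz.
k=2: 53.8 MHz, 54.84 MHz.
k=3: 80.96 MHz, 82 MHz.
k=4: 108.12 MHz, 109.16 MHz.
k=5: 135.28 MHz, 136.32 MHz.
Within [33.26 MHz, 108.38 MHz]: 53.8 MHz, 54.84 MHz, 80.96 MHz, 82 MHz, 108.12 MHz.

53.8 MHz, 54.84 MHz, 80.96 MHz, 82 MHz, 108.12 MHz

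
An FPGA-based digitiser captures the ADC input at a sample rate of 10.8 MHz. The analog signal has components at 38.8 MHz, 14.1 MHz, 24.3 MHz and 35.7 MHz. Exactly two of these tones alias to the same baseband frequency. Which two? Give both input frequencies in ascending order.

fs/2 = 5.4 MHz.
38.8 MHz mod fs = 6.4 MHz.
6.4 MHz > fs/2 = 5.4 MHz, folds to fs − 6.4 MHz = 4.4 MHz.
14.1 MHz mod fs = 3.3 MHz.
3.3 MHz ≤ fs/2 = 5.4 MHz, appears at 3.3 MHz.
24.3 MHz mod fs = 2.7 MHz.
2.7 MHz ≤ fs/2 = 5.4 MHz, appears at 2.7 MHz.
35.7 MHz mod fs = 3.3 MHz.
3.3 MHz ≤ fs/2 = 5.4 MHz, appears at 3.3 MHz.
14.1 MHz and 35.7 MHz both map to 3.3 MHz.

14.1 MHz, 35.7 MHz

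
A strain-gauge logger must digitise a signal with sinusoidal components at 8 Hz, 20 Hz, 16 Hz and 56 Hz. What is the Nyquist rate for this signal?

112 Hz

Highest-frequency component: 56 Hz.
Nyquist rate = 2 × 56 Hz = 112 Hz.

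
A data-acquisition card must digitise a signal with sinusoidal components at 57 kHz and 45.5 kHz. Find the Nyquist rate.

114 kHz

Highest-frequency component: 57 kHz.
Nyquist rate = 2 × 57 kHz = 114 kHz.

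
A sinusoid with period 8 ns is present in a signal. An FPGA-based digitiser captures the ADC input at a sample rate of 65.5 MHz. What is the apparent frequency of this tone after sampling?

6 MHz

T = 8 ns → f = 1/T = 125 MHz.
125 MHz mod fs = 59.5 MHz.
59.5 MHz > fs/2 = 32.75 MHz, folds to fs − 59.5 MHz = 6 MHz.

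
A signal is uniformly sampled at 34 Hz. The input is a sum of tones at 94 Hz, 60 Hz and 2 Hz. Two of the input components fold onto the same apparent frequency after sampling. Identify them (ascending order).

fs/2 = 17 Hz.
94 Hz mod fs = 26 Hz.
26 Hz > fs/2 = 17 Hz, folds to fs − 26 Hz = 8 Hz.
60 Hz mod fs = 26 Hz.
26 Hz > fs/2 = 17 Hz, folds to fs − 26 Hz = 8 Hz.
2 Hz ≤ fs/2 = 17 Hz, passes unchanged.
60 Hz and 94 Hz both map to 8 Hz.

60 Hz, 94 Hz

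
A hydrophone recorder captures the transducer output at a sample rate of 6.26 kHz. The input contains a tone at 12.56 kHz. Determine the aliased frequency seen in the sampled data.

12.56 kHz mod fs = 0.04 kHz.
0.04 kHz ≤ fs/2 = 3.13 kHz, appears at 0.04 kHz.

0.04 kHz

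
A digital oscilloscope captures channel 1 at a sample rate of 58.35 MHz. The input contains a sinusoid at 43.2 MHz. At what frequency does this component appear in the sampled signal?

15.15 MHz

43.2 MHz > fs/2 = 29.175 MHz, folds to fs − 43.2 MHz = 15.15 MHz.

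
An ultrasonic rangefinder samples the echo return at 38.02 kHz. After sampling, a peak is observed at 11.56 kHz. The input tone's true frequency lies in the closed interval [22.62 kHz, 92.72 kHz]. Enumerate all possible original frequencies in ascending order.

Frequencies that alias to 11.56 kHz are k·fs ± 11.56 kHz for integer k ≥ 0.
k=0: 11.56 kHz.
k=1: 26.46 kHz, 49.58 kHz.
k=2: 64.48 kHz, 87.6 kHz.
k=3: 102.5 kHz, 125.62 kHz.
Within [22.62 kHz, 92.72 kHz]: 26.46 kHz, 49.58 kHz, 64.48 kHz, 87.6 kHz.

26.46 kHz, 49.58 kHz, 64.48 kHz, 87.6 kHz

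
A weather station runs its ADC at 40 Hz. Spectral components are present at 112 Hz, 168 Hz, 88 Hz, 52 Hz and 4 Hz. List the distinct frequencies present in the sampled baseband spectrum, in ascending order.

4 Hz, 8 Hz, 12 Hz

fs/2 = 20 Hz.
112 Hz mod fs = 32 Hz.
32 Hz > fs/2 = 20 Hz, folds to fs − 32 Hz = 8 Hz.
168 Hz mod fs = 8 Hz.
8 Hz ≤ fs/2 = 20 Hz, appears at 8 Hz.
88 Hz mod fs = 8 Hz.
8 Hz ≤ fs/2 = 20 Hz, appears at 8 Hz.
52 Hz mod fs = 12 Hz.
12 Hz ≤ fs/2 = 20 Hz, appears at 12 Hz.
4 Hz ≤ fs/2 = 20 Hz, passes unchanged.
Distinct values: {4 Hz, 8 Hz, 12 Hz}.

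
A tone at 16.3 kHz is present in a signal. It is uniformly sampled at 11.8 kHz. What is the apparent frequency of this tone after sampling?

4.5 kHz

16.3 kHz mod fs = 4.5 kHz.
4.5 kHz ≤ fs/2 = 5.9 kHz, appears at 4.5 kHz.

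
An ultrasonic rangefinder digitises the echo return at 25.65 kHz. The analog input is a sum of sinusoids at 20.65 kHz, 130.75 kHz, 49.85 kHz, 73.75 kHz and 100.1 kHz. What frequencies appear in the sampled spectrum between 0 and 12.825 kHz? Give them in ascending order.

fs/2 = 12.825 kHz.
20.65 kHz > fs/2 = 12.825 kHz, folds to fs − 20.65 kHz = 5 kHz.
130.75 kHz mod fs = 2.5 kHz.
2.5 kHz ≤ fs/2 = 12.825 kHz, appears at 2.5 kHz.
49.85 kHz mod fs = 24.2 kHz.
24.2 kHz > fs/2 = 12.825 kHz, folds to fs − 24.2 kHz = 1.45 kHz.
73.75 kHz mod fs = 22.45 kHz.
22.45 kHz > fs/2 = 12.825 kHz, folds to fs − 22.45 kHz = 3.2 kHz.
100.1 kHz mod fs = 23.15 kHz.
23.15 kHz > fs/2 = 12.825 kHz, folds to fs − 23.15 kHz = 2.5 kHz.
Distinct values: {1.45 kHz, 2.5 kHz, 3.2 kHz, 5 kHz}.

1.45 kHz, 2.5 kHz, 3.2 kHz, 5 kHz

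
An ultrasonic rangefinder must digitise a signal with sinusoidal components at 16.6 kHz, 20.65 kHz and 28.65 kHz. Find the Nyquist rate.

Highest-frequency component: 28.65 kHz.
Nyquist rate = 2 × 28.65 kHz = 57.3 kHz.

57.3 kHz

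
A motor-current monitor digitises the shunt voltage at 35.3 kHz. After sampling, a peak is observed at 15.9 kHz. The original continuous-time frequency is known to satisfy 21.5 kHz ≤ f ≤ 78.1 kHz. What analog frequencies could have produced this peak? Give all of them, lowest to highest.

51.2 kHz, 54.7 kHz

Frequencies that alias to 15.9 kHz are k·fs ± 15.9 kHz for integer k ≥ 0.
k=0: 15.9 kHz.
k=1: 19.4 kHz, 51.2 kHz.
k=2: 54.7 kHz, 86.5 kHz.
k=3: 90 kHz, 121.8 kHz.
Within [21.5 kHz, 78.1 kHz]: 51.2 kHz, 54.7 kHz.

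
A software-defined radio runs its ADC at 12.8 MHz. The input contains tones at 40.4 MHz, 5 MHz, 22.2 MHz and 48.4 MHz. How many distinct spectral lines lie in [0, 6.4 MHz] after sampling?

4

fs/2 = 6.4 MHz.
40.4 MHz mod fs = 2 MHz.
2 MHz ≤ fs/2 = 6.4 MHz, appears at 2 MHz.
5 MHz ≤ fs/2 = 6.4 MHz, passes unchanged.
22.2 MHz mod fs = 9.4 MHz.
9.4 MHz > fs/2 = 6.4 MHz, folds to fs − 9.4 MHz = 3.4 MHz.
48.4 MHz mod fs = 10 MHz.
10 MHz > fs/2 = 6.4 MHz, folds to fs − 10 MHz = 2.8 MHz.
Distinct values: {2 MHz, 2.8 MHz, 3.4 MHz, 5 MHz} → 4.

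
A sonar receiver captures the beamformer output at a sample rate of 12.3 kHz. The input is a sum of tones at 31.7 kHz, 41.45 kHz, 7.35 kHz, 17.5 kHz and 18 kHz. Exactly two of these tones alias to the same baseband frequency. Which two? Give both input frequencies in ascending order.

fs/2 = 6.15 kHz.
31.7 kHz mod fs = 7.1 kHz.
7.1 kHz > fs/2 = 6.15 kHz, folds to fs − 7.1 kHz = 5.2 kHz.
41.45 kHz mod fs = 4.55 kHz.
4.55 kHz ≤ fs/2 = 6.15 kHz, appears at 4.55 kHz.
7.35 kHz > fs/2 = 6.15 kHz, folds to fs − 7.35 kHz = 4.95 kHz.
17.5 kHz mod fs = 5.2 kHz.
5.2 kHz ≤ fs/2 = 6.15 kHz, appears at 5.2 kHz.
18 kHz mod fs = 5.7 kHz.
5.7 kHz ≤ fs/2 = 6.15 kHz, appears at 5.7 kHz.
17.5 kHz and 31.7 kHz both map to 5.2 kHz.

17.5 kHz, 31.7 kHz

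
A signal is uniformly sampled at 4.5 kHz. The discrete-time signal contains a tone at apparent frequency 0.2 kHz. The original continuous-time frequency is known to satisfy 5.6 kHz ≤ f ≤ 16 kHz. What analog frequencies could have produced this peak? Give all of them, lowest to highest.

8.8 kHz, 9.2 kHz, 13.3 kHz, 13.7 kHz

Frequencies that alias to 0.2 kHz are k·fs ± 0.2 kHz for integer k ≥ 0.
k=0: 0.2 kHz.
k=1: 4.3 kHz, 4.7 kHz.
k=2: 8.8 kHz, 9.2 kHz.
k=3: 13.3 kHz, 13.7 kHz.
k=4: 17.8 kHz, 18.2 kHz.
Within [5.6 kHz, 16 kHz]: 8.8 kHz, 9.2 kHz, 13.3 kHz, 13.7 kHz.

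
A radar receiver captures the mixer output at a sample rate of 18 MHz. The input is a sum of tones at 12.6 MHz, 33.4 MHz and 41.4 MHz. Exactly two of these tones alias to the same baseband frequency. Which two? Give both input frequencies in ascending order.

fs/2 = 9 MHz.
12.6 MHz > fs/2 = 9 MHz, folds to fs − 12.6 MHz = 5.4 MHz.
33.4 MHz mod fs = 15.4 MHz.
15.4 MHz > fs/2 = 9 MHz, folds to fs − 15.4 MHz = 2.6 MHz.
41.4 MHz mod fs = 5.4 MHz.
5.4 MHz ≤ fs/2 = 9 MHz, appears at 5.4 MHz.
12.6 MHz and 41.4 MHz both map to 5.4 MHz.

12.6 MHz, 41.4 MHz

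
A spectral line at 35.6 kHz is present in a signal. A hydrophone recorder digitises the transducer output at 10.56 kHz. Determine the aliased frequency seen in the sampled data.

3.92 kHz

35.6 kHz mod fs = 3.92 kHz.
3.92 kHz ≤ fs/2 = 5.28 kHz, appears at 3.92 kHz.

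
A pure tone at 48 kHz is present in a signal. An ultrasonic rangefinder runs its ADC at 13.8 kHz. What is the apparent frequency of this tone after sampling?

48 kHz mod fs = 6.6 kHz.
6.6 kHz ≤ fs/2 = 6.9 kHz, appears at 6.6 kHz.

6.6 kHz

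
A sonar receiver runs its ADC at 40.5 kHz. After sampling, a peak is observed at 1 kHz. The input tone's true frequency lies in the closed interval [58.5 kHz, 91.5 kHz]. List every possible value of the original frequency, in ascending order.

Frequencies that alias to 1 kHz are k·fs ± 1 kHz for integer k ≥ 0.
k=0: 1 kHz.
k=1: 39.5 kHz, 41.5 kHz.
k=2: 80 kHz, 82 kHz.
k=3: 120.5 kHz, 122.5 kHz.
Within [58.5 kHz, 91.5 kHz]: 80 kHz, 82 kHz.

80 kHz, 82 kHz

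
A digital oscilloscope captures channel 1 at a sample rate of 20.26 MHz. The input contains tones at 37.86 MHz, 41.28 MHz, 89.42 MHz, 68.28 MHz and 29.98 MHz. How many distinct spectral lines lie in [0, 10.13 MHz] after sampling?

5

fs/2 = 10.13 MHz.
37.86 MHz mod fs = 17.6 MHz.
17.6 MHz > fs/2 = 10.13 MHz, folds to fs − 17.6 MHz = 2.66 MHz.
41.28 MHz mod fs = 0.76 MHz.
0.76 MHz ≤ fs/2 = 10.13 MHz, appears at 0.76 MHz.
89.42 MHz mod fs = 8.38 MHz.
8.38 MHz ≤ fs/2 = 10.13 MHz, appears at 8.38 MHz.
68.28 MHz mod fs = 7.5 MHz.
7.5 MHz ≤ fs/2 = 10.13 MHz, appears at 7.5 MHz.
29.98 MHz mod fs = 9.72 MHz.
9.72 MHz ≤ fs/2 = 10.13 MHz, appears at 9.72 MHz.
Distinct values: {0.76 MHz, 2.66 MHz, 7.5 MHz, 8.38 MHz, 9.72 MHz} → 5.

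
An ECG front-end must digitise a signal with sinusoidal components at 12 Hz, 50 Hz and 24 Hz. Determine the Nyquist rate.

Highest-frequency component: 50 Hz.
Nyquist rate = 2 × 50 Hz = 100 Hz.

100 Hz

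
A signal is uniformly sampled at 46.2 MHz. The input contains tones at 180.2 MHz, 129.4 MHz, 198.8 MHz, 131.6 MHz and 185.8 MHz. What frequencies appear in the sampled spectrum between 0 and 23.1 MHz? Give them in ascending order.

1 MHz, 4.6 MHz, 7 MHz, 9.2 MHz, 14 MHz

fs/2 = 23.1 MHz.
180.2 MHz mod fs = 41.6 MHz.
41.6 MHz > fs/2 = 23.1 MHz, folds to fs − 41.6 MHz = 4.6 MHz.
129.4 MHz mod fs = 37 MHz.
37 MHz > fs/2 = 23.1 MHz, folds to fs − 37 MHz = 9.2 MHz.
198.8 MHz mod fs = 14 MHz.
14 MHz ≤ fs/2 = 23.1 MHz, appears at 14 MHz.
131.6 MHz mod fs = 39.2 MHz.
39.2 MHz > fs/2 = 23.1 MHz, folds to fs − 39.2 MHz = 7 MHz.
185.8 MHz mod fs = 1 MHz.
1 MHz ≤ fs/2 = 23.1 MHz, appears at 1 MHz.
Distinct values: {1 MHz, 4.6 MHz, 7 MHz, 9.2 MHz, 14 MHz}.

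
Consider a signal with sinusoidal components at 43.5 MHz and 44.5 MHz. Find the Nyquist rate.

Highest-frequency component: 44.5 MHz.
Nyquist rate = 2 × 44.5 MHz = 89 MHz.

89 MHz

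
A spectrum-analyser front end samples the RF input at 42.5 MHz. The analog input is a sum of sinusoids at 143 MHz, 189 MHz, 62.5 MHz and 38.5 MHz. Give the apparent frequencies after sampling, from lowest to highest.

4 MHz, 15.5 MHz, 19 MHz, 20 MHz

fs/2 = 21.25 MHz.
143 MHz mod fs = 15.5 MHz.
15.5 MHz ≤ fs/2 = 21.25 MHz, appears at 15.5 MHz.
189 MHz mod fs = 19 MHz.
19 MHz ≤ fs/2 = 21.25 MHz, appears at 19 MHz.
62.5 MHz mod fs = 20 MHz.
20 MHz ≤ fs/2 = 21.25 MHz, appears at 20 MHz.
38.5 MHz > fs/2 = 21.25 MHz, folds to fs − 38.5 MHz = 4 MHz.
Distinct values: {4 MHz, 15.5 MHz, 19 MHz, 20 MHz}.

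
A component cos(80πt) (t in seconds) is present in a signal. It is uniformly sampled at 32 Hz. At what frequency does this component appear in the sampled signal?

ω = 80π rad/s → f = ω/(2π) = 40 Hz.
40 Hz mod fs = 8 Hz.
8 Hz ≤ fs/2 = 16 Hz, appears at 8 Hz.

8 Hz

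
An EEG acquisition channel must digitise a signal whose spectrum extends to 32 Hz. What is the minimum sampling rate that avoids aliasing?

64 Hz

Nyquist rate = 2 × 32 Hz = 64 Hz.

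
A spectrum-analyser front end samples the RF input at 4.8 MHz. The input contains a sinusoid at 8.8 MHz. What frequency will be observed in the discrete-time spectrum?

0.8 MHz

8.8 MHz mod fs = 4 MHz.
4 MHz > fs/2 = 2.4 MHz, folds to fs − 4 MHz = 0.8 MHz.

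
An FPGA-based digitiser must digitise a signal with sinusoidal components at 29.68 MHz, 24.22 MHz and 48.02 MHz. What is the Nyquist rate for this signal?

96.04 MHz

Highest-frequency component: 48.02 MHz.
Nyquist rate = 2 × 48.02 MHz = 96.04 MHz.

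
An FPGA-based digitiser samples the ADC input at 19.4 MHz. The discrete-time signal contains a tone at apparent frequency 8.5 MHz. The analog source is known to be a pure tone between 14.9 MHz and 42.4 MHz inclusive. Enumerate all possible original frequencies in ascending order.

Frequencies that alias to 8.5 MHz are k·fs ± 8.5 MHz for integer k ≥ 0.
k=0: 8.5 MHz.
k=1: 10.9 MHz, 27.9 MHz.
k=2: 30.3 MHz, 47.3 MHz.
k=3: 49.7 MHz, 66.7 MHz.
Within [14.9 MHz, 42.4 MHz]: 27.9 MHz, 30.3 MHz.

27.9 MHz, 30.3 MHz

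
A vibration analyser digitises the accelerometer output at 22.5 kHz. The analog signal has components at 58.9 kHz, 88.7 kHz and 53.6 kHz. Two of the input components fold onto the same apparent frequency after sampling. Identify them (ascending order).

fs/2 = 11.25 kHz.
58.9 kHz mod fs = 13.9 kHz.
13.9 kHz > fs/2 = 11.25 kHz, folds to fs − 13.9 kHz = 8.6 kHz.
88.7 kHz mod fs = 21.2 kHz.
21.2 kHz > fs/2 = 11.25 kHz, folds to fs − 21.2 kHz = 1.3 kHz.
53.6 kHz mod fs = 8.6 kHz.
8.6 kHz ≤ fs/2 = 11.25 kHz, appears at 8.6 kHz.
53.6 kHz and 58.9 kHz both map to 8.6 kHz.

53.6 kHz, 58.9 kHz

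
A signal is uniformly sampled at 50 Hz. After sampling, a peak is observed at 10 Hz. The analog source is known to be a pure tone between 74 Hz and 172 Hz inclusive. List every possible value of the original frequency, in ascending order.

Frequencies that alias to 10 Hz are k·fs ± 10 Hz for integer k ≥ 0.
k=0: 10 Hz.
k=1: 40 Hz, 60 Hz.
k=2: 90 Hz, 110 Hz.
k=3: 140 Hz, 160 Hz.
k=4: 190 Hz, 210 Hz.
Within [74 Hz, 172 Hz]: 90 Hz, 110 Hz, 140 Hz, 160 Hz.

90 Hz, 110 Hz, 140 Hz, 160 Hz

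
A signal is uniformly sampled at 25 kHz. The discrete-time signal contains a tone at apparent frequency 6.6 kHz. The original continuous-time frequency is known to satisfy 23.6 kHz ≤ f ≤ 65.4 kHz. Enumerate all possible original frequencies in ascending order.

31.6 kHz, 43.4 kHz, 56.6 kHz

Frequencies that alias to 6.6 kHz are k·fs ± 6.6 kHz for integer k ≥ 0.
k=0: 6.6 kHz.
k=1: 18.4 kHz, 31.6 kHz.
k=2: 43.4 kHz, 56.6 kHz.
k=3: 68.4 kHz, 81.6 kHz.
Within [23.6 kHz, 65.4 kHz]: 31.6 kHz, 43.4 kHz, 56.6 kHz.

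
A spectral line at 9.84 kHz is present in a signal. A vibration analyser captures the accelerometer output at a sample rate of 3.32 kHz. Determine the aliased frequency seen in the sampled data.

0.12 kHz

9.84 kHz mod fs = 3.2 kHz.
3.2 kHz > fs/2 = 1.66 kHz, folds to fs − 3.2 kHz = 0.12 kHz.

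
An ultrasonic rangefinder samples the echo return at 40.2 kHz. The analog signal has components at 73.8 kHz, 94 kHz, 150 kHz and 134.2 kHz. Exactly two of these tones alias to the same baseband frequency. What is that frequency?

13.6 kHz

fs/2 = 20.1 kHz.
73.8 kHz mod fs = 33.6 kHz.
33.6 kHz > fs/2 = 20.1 kHz, folds to fs − 33.6 kHz = 6.6 kHz.
94 kHz mod fs = 13.6 kHz.
13.6 kHz ≤ fs/2 = 20.1 kHz, appears at 13.6 kHz.
150 kHz mod fs = 29.4 kHz.
29.4 kHz > fs/2 = 20.1 kHz, folds to fs − 29.4 kHz = 10.8 kHz.
134.2 kHz mod fs = 13.6 kHz.
13.6 kHz ≤ fs/2 = 20.1 kHz, appears at 13.6 kHz.
94 kHz and 134.2 kHz both map to 13.6 kHz.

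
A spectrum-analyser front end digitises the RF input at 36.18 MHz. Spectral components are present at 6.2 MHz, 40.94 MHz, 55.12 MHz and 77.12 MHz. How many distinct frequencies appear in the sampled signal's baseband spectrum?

3

fs/2 = 18.09 MHz.
6.2 MHz ≤ fs/2 = 18.09 MHz, passes unchanged.
40.94 MHz mod fs = 4.76 MHz.
4.76 MHz ≤ fs/2 = 18.09 MHz, appears at 4.76 MHz.
55.12 MHz mod fs = 18.94 MHz.
18.94 MHz > fs/2 = 18.09 MHz, folds to fs − 18.94 MHz = 17.24 MHz.
77.12 MHz mod fs = 4.76 MHz.
4.76 MHz ≤ fs/2 = 18.09 MHz, appears at 4.76 MHz.
Distinct values: {4.76 MHz, 6.2 MHz, 17.24 MHz} → 3.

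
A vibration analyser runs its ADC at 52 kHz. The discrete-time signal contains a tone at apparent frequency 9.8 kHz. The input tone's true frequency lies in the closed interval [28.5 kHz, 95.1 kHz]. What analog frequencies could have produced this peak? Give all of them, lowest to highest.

42.2 kHz, 61.8 kHz, 94.2 kHz

Frequencies that alias to 9.8 kHz are k·fs ± 9.8 kHz for integer k ≥ 0.
k=0: 9.8 kHz.
k=1: 42.2 kHz, 61.8 kHz.
k=2: 94.2 kHz, 113.8 kHz.
k=3: 146.2 kHz, 165.8 kHz.
Within [28.5 kHz, 95.1 kHz]: 42.2 kHz, 61.8 kHz, 94.2 kHz.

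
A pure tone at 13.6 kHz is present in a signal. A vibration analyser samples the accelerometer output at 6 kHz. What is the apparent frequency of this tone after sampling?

1.6 kHz

13.6 kHz mod fs = 1.6 kHz.
1.6 kHz ≤ fs/2 = 3 kHz, appears at 1.6 kHz.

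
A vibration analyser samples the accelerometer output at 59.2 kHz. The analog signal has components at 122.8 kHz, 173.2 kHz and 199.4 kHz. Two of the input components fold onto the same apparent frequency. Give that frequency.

fs/2 = 29.6 kHz.
122.8 kHz mod fs = 4.4 kHz.
4.4 kHz ≤ fs/2 = 29.6 kHz, appears at 4.4 kHz.
173.2 kHz mod fs = 54.8 kHz.
54.8 kHz > fs/2 = 29.6 kHz, folds to fs − 54.8 kHz = 4.4 kHz.
199.4 kHz mod fs = 21.8 kHz.
21.8 kHz ≤ fs/2 = 29.6 kHz, appears at 21.8 kHz.
122.8 kHz and 173.2 kHz both map to 4.4 kHz.

4.4 kHz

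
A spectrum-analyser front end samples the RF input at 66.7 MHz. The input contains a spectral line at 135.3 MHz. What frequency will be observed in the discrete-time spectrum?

135.3 MHz mod fs = 1.9 MHz.
1.9 MHz ≤ fs/2 = 33.35 MHz, appears at 1.9 MHz.

1.9 MHz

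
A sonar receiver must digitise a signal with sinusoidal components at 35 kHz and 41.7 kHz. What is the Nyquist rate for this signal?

83.4 kHz

Highest-frequency component: 41.7 kHz.
Nyquist rate = 2 × 41.7 kHz = 83.4 kHz.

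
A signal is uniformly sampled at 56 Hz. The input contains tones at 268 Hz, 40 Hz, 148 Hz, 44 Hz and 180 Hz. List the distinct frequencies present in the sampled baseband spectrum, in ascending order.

12 Hz, 16 Hz, 20 Hz

fs/2 = 28 Hz.
268 Hz mod fs = 44 Hz.
44 Hz > fs/2 = 28 Hz, folds to fs − 44 Hz = 12 Hz.
40 Hz > fs/2 = 28 Hz, folds to fs − 40 Hz = 16 Hz.
148 Hz mod fs = 36 Hz.
36 Hz > fs/2 = 28 Hz, folds to fs − 36 Hz = 20 Hz.
44 Hz > fs/2 = 28 Hz, folds to fs − 44 Hz = 12 Hz.
180 Hz mod fs = 12 Hz.
12 Hz ≤ fs/2 = 28 Hz, appears at 12 Hz.
Distinct values: {12 Hz, 16 Hz, 20 Hz}.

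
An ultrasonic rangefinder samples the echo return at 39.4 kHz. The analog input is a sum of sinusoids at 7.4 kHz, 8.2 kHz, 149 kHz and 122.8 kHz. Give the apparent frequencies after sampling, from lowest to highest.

4.6 kHz, 7.4 kHz, 8.2 kHz, 8.6 kHz

fs/2 = 19.7 kHz.
7.4 kHz ≤ fs/2 = 19.7 kHz, passes unchanged.
8.2 kHz ≤ fs/2 = 19.7 kHz, passes unchanged.
149 kHz mod fs = 30.8 kHz.
30.8 kHz > fs/2 = 19.7 kHz, folds to fs − 30.8 kHz = 8.6 kHz.
122.8 kHz mod fs = 4.6 kHz.
4.6 kHz ≤ fs/2 = 19.7 kHz, appears at 4.6 kHz.
Distinct values: {4.6 kHz, 7.4 kHz, 8.2 kHz, 8.6 kHz}.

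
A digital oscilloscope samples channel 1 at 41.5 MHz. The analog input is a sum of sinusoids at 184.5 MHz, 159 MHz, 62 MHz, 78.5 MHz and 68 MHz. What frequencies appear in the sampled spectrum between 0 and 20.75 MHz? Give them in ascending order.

4.5 MHz, 7 MHz, 15 MHz, 18.5 MHz, 20.5 MHz

fs/2 = 20.75 MHz.
184.5 MHz mod fs = 18.5 MHz.
18.5 MHz ≤ fs/2 = 20.75 MHz, appears at 18.5 MHz.
159 MHz mod fs = 34.5 MHz.
34.5 MHz > fs/2 = 20.75 MHz, folds to fs − 34.5 MHz = 7 MHz.
62 MHz mod fs = 20.5 MHz.
20.5 MHz ≤ fs/2 = 20.75 MHz, appears at 20.5 MHz.
78.5 MHz mod fs = 37 MHz.
37 MHz > fs/2 = 20.75 MHz, folds to fs − 37 MHz = 4.5 MHz.
68 MHz mod fs = 26.5 MHz.
26.5 MHz > fs/2 = 20.75 MHz, folds to fs − 26.5 MHz = 15 MHz.
Distinct values: {4.5 MHz, 7 MHz, 15 MHz, 18.5 MHz, 20.5 MHz}.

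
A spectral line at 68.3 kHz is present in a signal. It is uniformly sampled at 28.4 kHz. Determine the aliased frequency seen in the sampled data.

11.5 kHz

68.3 kHz mod fs = 11.5 kHz.
11.5 kHz ≤ fs/2 = 14.2 kHz, appears at 11.5 kHz.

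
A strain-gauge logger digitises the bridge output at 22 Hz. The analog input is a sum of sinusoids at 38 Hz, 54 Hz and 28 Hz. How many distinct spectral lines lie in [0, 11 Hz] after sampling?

2

fs/2 = 11 Hz.
38 Hz mod fs = 16 Hz.
16 Hz > fs/2 = 11 Hz, folds to fs − 16 Hz = 6 Hz.
54 Hz mod fs = 10 Hz.
10 Hz ≤ fs/2 = 11 Hz, appears at 10 Hz.
28 Hz mod fs = 6 Hz.
6 Hz ≤ fs/2 = 11 Hz, appears at 6 Hz.
Distinct values: {6 Hz, 10 Hz} → 2.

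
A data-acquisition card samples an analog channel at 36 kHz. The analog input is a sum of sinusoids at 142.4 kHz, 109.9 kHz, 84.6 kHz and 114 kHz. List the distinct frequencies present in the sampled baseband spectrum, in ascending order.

1.6 kHz, 1.9 kHz, 6 kHz, 12.6 kHz

fs/2 = 18 kHz.
142.4 kHz mod fs = 34.4 kHz.
34.4 kHz > fs/2 = 18 kHz, folds to fs − 34.4 kHz = 1.6 kHz.
109.9 kHz mod fs = 1.9 kHz.
1.9 kHz ≤ fs/2 = 18 kHz, appears at 1.9 kHz.
84.6 kHz mod fs = 12.6 kHz.
12.6 kHz ≤ fs/2 = 18 kHz, appears at 12.6 kHz.
114 kHz mod fs = 6 kHz.
6 kHz ≤ fs/2 = 18 kHz, appears at 6 kHz.
Distinct values: {1.6 kHz, 1.9 kHz, 6 kHz, 12.6 kHz}.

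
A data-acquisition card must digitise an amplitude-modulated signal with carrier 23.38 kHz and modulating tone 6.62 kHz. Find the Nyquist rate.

60 kHz

AM sidebands sit at fc ± fm = 16.76 kHz and 30 kHz.
Highest-frequency component: 30 kHz.
Nyquist rate = 2 × 30 kHz = 60 kHz.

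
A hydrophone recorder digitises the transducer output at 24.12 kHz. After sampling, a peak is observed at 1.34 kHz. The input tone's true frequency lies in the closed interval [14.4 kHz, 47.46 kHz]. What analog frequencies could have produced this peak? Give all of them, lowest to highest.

Frequencies that alias to 1.34 kHz are k·fs ± 1.34 kHz for integer k ≥ 0.
k=0: 1.34 kHz.
k=1: 22.78 kHz, 25.46 kHz.
k=2: 46.9 kHz, 49.58 kHz.
k=3: 71.02 kHz, 73.7 kHz.
Within [14.4 kHz, 47.46 kHz]: 22.78 kHz, 25.46 kHz, 46.9 kHz.

22.78 kHz, 25.46 kHz, 46.9 kHz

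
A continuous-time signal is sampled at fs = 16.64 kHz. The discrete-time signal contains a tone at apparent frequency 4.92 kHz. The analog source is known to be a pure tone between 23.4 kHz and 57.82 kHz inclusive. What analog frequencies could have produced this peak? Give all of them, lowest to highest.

28.36 kHz, 38.2 kHz, 45 kHz, 54.84 kHz

Frequencies that alias to 4.92 kHz are k·fs ± 4.92 kHz for integer k ≥ 0.
k=0: 4.92 kHz.
k=1: 11.72 kHz, 21.56 kHz.
k=2: 28.36 kHz, 38.2 kHz.
k=3: 45 kHz, 54.84 kHz.
k=4: 61.64 kHz, 71.48 kHz.
Within [23.4 kHz, 57.82 kHz]: 28.36 kHz, 38.2 kHz, 45 kHz, 54.84 kHz.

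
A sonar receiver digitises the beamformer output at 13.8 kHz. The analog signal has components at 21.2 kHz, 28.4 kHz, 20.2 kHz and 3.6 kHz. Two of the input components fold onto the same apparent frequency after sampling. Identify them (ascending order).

20.2 kHz, 21.2 kHz

fs/2 = 6.9 kHz.
21.2 kHz mod fs = 7.4 kHz.
7.4 kHz > fs/2 = 6.9 kHz, folds to fs − 7.4 kHz = 6.4 kHz.
28.4 kHz mod fs = 0.8 kHz.
0.8 kHz ≤ fs/2 = 6.9 kHz, appears at 0.8 kHz.
20.2 kHz mod fs = 6.4 kHz.
6.4 kHz ≤ fs/2 = 6.9 kHz, appears at 6.4 kHz.
3.6 kHz ≤ fs/2 = 6.9 kHz, passes unchanged.
20.2 kHz and 21.2 kHz both map to 6.4 kHz.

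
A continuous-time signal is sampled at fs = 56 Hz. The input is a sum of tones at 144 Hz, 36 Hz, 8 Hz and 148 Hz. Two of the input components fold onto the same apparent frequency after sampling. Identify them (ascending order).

36 Hz, 148 Hz

fs/2 = 28 Hz.
144 Hz mod fs = 32 Hz.
32 Hz > fs/2 = 28 Hz, folds to fs − 32 Hz = 24 Hz.
36 Hz > fs/2 = 28 Hz, folds to fs − 36 Hz = 20 Hz.
8 Hz ≤ fs/2 = 28 Hz, passes unchanged.
148 Hz mod fs = 36 Hz.
36 Hz > fs/2 = 28 Hz, folds to fs − 36 Hz = 20 Hz.
36 Hz and 148 Hz both map to 20 Hz.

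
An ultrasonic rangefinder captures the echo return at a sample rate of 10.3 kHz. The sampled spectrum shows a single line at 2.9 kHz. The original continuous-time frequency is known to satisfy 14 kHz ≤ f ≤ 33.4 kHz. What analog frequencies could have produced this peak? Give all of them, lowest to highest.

Frequencies that alias to 2.9 kHz are k·fs ± 2.9 kHz for integer k ≥ 0.
k=0: 2.9 kHz.
k=1: 7.4 kHz, 13.2 kHz.
k=2: 17.7 kHz, 23.5 kHz.
k=3: 28 kHz, 33.8 kHz.
k=4: 38.3 kHz, 44.1 kHz.
Within [14 kHz, 33.4 kHz]: 17.7 kHz, 23.5 kHz, 28 kHz.

17.7 kHz, 23.5 kHz, 28 kHz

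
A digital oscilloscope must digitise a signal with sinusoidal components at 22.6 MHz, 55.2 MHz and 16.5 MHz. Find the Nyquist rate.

110.4 MHz

Highest-frequency component: 55.2 MHz.
Nyquist rate = 2 × 55.2 MHz = 110.4 MHz.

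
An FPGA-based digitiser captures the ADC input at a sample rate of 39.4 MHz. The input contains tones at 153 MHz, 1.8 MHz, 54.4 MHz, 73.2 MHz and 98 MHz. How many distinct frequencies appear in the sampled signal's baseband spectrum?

5

fs/2 = 19.7 MHz.
153 MHz mod fs = 34.8 MHz.
34.8 MHz > fs/2 = 19.7 MHz, folds to fs − 34.8 MHz = 4.6 MHz.
1.8 MHz ≤ fs/2 = 19.7 MHz, passes unchanged.
54.4 MHz mod fs = 15 MHz.
15 MHz ≤ fs/2 = 19.7 MHz, appears at 15 MHz.
73.2 MHz mod fs = 33.8 MHz.
33.8 MHz > fs/2 = 19.7 MHz, folds to fs − 33.8 MHz = 5.6 MHz.
98 MHz mod fs = 19.2 MHz.
19.2 MHz ≤ fs/2 = 19.7 MHz, appears at 19.2 MHz.
Distinct values: {1.8 MHz, 4.6 MHz, 5.6 MHz, 15 MHz, 19.2 MHz} → 5.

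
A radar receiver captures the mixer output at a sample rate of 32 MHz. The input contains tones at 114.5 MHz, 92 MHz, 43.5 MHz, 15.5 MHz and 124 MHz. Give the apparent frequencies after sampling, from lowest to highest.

4 MHz, 11.5 MHz, 13.5 MHz, 15.5 MHz

fs/2 = 16 MHz.
114.5 MHz mod fs = 18.5 MHz.
18.5 MHz > fs/2 = 16 MHz, folds to fs − 18.5 MHz = 13.5 MHz.
92 MHz mod fs = 28 MHz.
28 MHz > fs/2 = 16 MHz, folds to fs − 28 MHz = 4 MHz.
43.5 MHz mod fs = 11.5 MHz.
11.5 MHz ≤ fs/2 = 16 MHz, appears at 11.5 MHz.
15.5 MHz ≤ fs/2 = 16 MHz, passes unchanged.
124 MHz mod fs = 28 MHz.
28 MHz > fs/2 = 16 MHz, folds to fs − 28 MHz = 4 MHz.
Distinct values: {4 MHz, 11.5 MHz, 13.5 MHz, 15.5 MHz}.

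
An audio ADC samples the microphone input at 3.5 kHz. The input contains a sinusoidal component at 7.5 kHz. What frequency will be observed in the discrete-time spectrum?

0.5 kHz

7.5 kHz mod fs = 0.5 kHz.
0.5 kHz ≤ fs/2 = 1.75 kHz, appears at 0.5 kHz.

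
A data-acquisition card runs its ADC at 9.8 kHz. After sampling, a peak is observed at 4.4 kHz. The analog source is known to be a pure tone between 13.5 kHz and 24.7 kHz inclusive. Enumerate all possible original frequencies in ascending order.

Frequencies that alias to 4.4 kHz are k·fs ± 4.4 kHz for integer k ≥ 0.
k=0: 4.4 kHz.
k=1: 5.4 kHz, 14.2 kHz.
k=2: 15.2 kHz, 24 kHz.
k=3: 25 kHz, 33.8 kHz.
Within [13.5 kHz, 24.7 kHz]: 14.2 kHz, 15.2 kHz, 24 kHz.

14.2 kHz, 15.2 kHz, 24 kHz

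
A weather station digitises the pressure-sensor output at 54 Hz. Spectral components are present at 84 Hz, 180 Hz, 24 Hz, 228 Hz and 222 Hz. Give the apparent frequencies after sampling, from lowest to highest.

6 Hz, 12 Hz, 18 Hz, 24 Hz

fs/2 = 27 Hz.
84 Hz mod fs = 30 Hz.
30 Hz > fs/2 = 27 Hz, folds to fs − 30 Hz = 24 Hz.
180 Hz mod fs = 18 Hz.
18 Hz ≤ fs/2 = 27 Hz, appears at 18 Hz.
24 Hz ≤ fs/2 = 27 Hz, passes unchanged.
228 Hz mod fs = 12 Hz.
12 Hz ≤ fs/2 = 27 Hz, appears at 12 Hz.
222 Hz mod fs = 6 Hz.
6 Hz ≤ fs/2 = 27 Hz, appears at 6 Hz.
Distinct values: {6 Hz, 12 Hz, 18 Hz, 24 Hz}.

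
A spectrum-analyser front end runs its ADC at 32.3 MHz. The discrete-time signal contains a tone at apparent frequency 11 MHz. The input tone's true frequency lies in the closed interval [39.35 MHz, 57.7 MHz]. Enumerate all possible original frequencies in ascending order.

43.3 MHz, 53.6 MHz

Frequencies that alias to 11 MHz are k·fs ± 11 MHz for integer k ≥ 0.
k=0: 11 MHz.
k=1: 21.3 MHz, 43.3 MHz.
k=2: 53.6 MHz, 75.6 MHz.
k=3: 85.9 MHz, 107.9 MHz.
Within [39.35 MHz, 57.7 MHz]: 43.3 MHz, 53.6 MHz.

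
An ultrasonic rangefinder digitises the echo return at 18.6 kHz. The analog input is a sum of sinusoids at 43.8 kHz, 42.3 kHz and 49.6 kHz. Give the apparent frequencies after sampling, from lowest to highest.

5.1 kHz, 6.2 kHz, 6.6 kHz

fs/2 = 9.3 kHz.
43.8 kHz mod fs = 6.6 kHz.
6.6 kHz ≤ fs/2 = 9.3 kHz, appears at 6.6 kHz.
42.3 kHz mod fs = 5.1 kHz.
5.1 kHz ≤ fs/2 = 9.3 kHz, appears at 5.1 kHz.
49.6 kHz mod fs = 12.4 kHz.
12.4 kHz > fs/2 = 9.3 kHz, folds to fs − 12.4 kHz = 6.2 kHz.
Distinct values: {5.1 kHz, 6.2 kHz, 6.6 kHz}.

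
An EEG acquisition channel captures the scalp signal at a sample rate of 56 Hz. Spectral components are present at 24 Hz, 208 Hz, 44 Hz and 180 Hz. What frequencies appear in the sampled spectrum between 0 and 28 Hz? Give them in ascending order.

fs/2 = 28 Hz.
24 Hz ≤ fs/2 = 28 Hz, passes unchanged.
208 Hz mod fs = 40 Hz.
40 Hz > fs/2 = 28 Hz, folds to fs − 40 Hz = 16 Hz.
44 Hz > fs/2 = 28 Hz, folds to fs − 44 Hz = 12 Hz.
180 Hz mod fs = 12 Hz.
12 Hz ≤ fs/2 = 28 Hz, appears at 12 Hz.
Distinct values: {12 Hz, 16 Hz, 24 Hz}.

12 Hz, 16 Hz, 24 Hz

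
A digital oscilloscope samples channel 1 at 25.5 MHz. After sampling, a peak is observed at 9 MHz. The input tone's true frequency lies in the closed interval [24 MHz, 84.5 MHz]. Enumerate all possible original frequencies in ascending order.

34.5 MHz, 42 MHz, 60 MHz, 67.5 MHz

Frequencies that alias to 9 MHz are k·fs ± 9 MHz for integer k ≥ 0.
k=0: 9 MHz.
k=1: 16.5 MHz, 34.5 MHz.
k=2: 42 MHz, 60 MHz.
k=3: 67.5 MHz, 85.5 MHz.
k=4: 93 MHz, 111 MHz.
Within [24 MHz, 84.5 MHz]: 34.5 MHz, 42 MHz, 60 MHz, 67.5 MHz.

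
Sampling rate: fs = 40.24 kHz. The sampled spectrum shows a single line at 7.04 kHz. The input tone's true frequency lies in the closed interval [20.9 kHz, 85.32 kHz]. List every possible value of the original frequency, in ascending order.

33.2 kHz, 47.28 kHz, 73.44 kHz

Frequencies that alias to 7.04 kHz are k·fs ± 7.04 kHz for integer k ≥ 0.
k=0: 7.04 kHz.
k=1: 33.2 kHz, 47.28 kHz.
k=2: 73.44 kHz, 87.52 kHz.
k=3: 113.68 kHz, 127.76 kHz.
Within [20.9 kHz, 85.32 kHz]: 33.2 kHz, 47.28 kHz, 73.44 kHz.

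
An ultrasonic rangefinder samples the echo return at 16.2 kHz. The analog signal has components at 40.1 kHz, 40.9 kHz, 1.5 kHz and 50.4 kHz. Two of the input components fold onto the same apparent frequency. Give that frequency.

fs/2 = 8.1 kHz.
40.1 kHz mod fs = 7.7 kHz.
7.7 kHz ≤ fs/2 = 8.1 kHz, appears at 7.7 kHz.
40.9 kHz mod fs = 8.5 kHz.
8.5 kHz > fs/2 = 8.1 kHz, folds to fs − 8.5 kHz = 7.7 kHz.
1.5 kHz ≤ fs/2 = 8.1 kHz, passes unchanged.
50.4 kHz mod fs = 1.8 kHz.
1.8 kHz ≤ fs/2 = 8.1 kHz, appears at 1.8 kHz.
40.1 kHz and 40.9 kHz both map to 7.7 kHz.

7.7 kHz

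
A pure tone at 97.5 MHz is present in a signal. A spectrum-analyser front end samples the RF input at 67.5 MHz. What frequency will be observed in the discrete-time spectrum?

30 MHz

97.5 MHz mod fs = 30 MHz.
30 MHz ≤ fs/2 = 33.75 MHz, appears at 30 MHz.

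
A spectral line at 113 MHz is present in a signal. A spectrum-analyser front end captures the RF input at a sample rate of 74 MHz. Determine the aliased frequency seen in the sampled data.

113 MHz mod fs = 39 MHz.
39 MHz > fs/2 = 37 MHz, folds to fs − 39 MHz = 35 MHz.

35 MHz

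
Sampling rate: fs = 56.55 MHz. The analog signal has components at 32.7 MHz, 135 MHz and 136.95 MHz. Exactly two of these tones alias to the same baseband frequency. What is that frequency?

fs/2 = 28.275 MHz.
32.7 MHz > fs/2 = 28.275 MHz, folds to fs − 32.7 MHz = 23.85 MHz.
135 MHz mod fs = 21.9 MHz.
21.9 MHz ≤ fs/2 = 28.275 MHz, appears at 21.9 MHz.
136.95 MHz mod fs = 23.85 MHz.
23.85 MHz ≤ fs/2 = 28.275 MHz, appears at 23.85 MHz.
32.7 MHz and 136.95 MHz both map to 23.85 MHz.

23.85 MHz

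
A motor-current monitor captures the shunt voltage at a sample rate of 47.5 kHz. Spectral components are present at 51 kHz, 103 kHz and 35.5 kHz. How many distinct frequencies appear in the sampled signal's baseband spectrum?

fs/2 = 23.75 kHz.
51 kHz mod fs = 3.5 kHz.
3.5 kHz ≤ fs/2 = 23.75 kHz, appears at 3.5 kHz.
103 kHz mod fs = 8 kHz.
8 kHz ≤ fs/2 = 23.75 kHz, appears at 8 kHz.
35.5 kHz > fs/2 = 23.75 kHz, folds to fs − 35.5 kHz = 12 kHz.
Distinct values: {3.5 kHz, 8 kHz, 12 kHz} → 3.

3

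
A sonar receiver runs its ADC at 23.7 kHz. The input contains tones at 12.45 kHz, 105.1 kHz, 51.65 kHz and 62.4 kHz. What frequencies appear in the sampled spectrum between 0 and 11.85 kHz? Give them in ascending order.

fs/2 = 11.85 kHz.
12.45 kHz > fs/2 = 11.85 kHz, folds to fs − 12.45 kHz = 11.25 kHz.
105.1 kHz mod fs = 10.3 kHz.
10.3 kHz ≤ fs/2 = 11.85 kHz, appears at 10.3 kHz.
51.65 kHz mod fs = 4.25 kHz.
4.25 kHz ≤ fs/2 = 11.85 kHz, appears at 4.25 kHz.
62.4 kHz mod fs = 15 kHz.
15 kHz > fs/2 = 11.85 kHz, folds to fs − 15 kHz = 8.7 kHz.
Distinct values: {4.25 kHz, 8.7 kHz, 10.3 kHz, 11.25 kHz}.

4.25 kHz, 8.7 kHz, 10.3 kHz, 11.25 kHz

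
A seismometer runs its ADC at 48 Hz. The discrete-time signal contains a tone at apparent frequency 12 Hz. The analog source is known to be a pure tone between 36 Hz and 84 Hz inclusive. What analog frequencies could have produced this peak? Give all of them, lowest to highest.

Frequencies that alias to 12 Hz are k·fs ± 12 Hz for integer k ≥ 0.
k=0: 12 Hz.
k=1: 36 Hz, 60 Hz.
k=2: 84 Hz, 108 Hz.
k=3: 132 Hz, 156 Hz.
Within [36 Hz, 84 Hz]: 36 Hz, 60 Hz, 84 Hz.

36 Hz, 60 Hz, 84 Hz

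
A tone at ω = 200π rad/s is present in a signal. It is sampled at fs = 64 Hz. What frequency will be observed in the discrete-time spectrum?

28 Hz

ω = 200π rad/s → f = ω/(2π) = 100 Hz.
100 Hz mod fs = 36 Hz.
36 Hz > fs/2 = 32 Hz, folds to fs − 36 Hz = 28 Hz.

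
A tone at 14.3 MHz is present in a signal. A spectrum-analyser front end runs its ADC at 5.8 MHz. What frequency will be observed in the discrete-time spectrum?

2.7 MHz

14.3 MHz mod fs = 2.7 MHz.
2.7 MHz ≤ fs/2 = 2.9 MHz, appears at 2.7 MHz.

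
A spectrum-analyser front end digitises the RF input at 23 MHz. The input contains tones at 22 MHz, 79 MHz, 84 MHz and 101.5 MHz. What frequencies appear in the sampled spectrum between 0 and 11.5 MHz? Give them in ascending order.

fs/2 = 11.5 MHz.
22 MHz > fs/2 = 11.5 MHz, folds to fs − 22 MHz = 1 MHz.
79 MHz mod fs = 10 MHz.
10 MHz ≤ fs/2 = 11.5 MHz, appears at 10 MHz.
84 MHz mod fs = 15 MHz.
15 MHz > fs/2 = 11.5 MHz, folds to fs − 15 MHz = 8 MHz.
101.5 MHz mod fs = 9.5 MHz.
9.5 MHz ≤ fs/2 = 11.5 MHz, appears at 9.5 MHz.
Distinct values: {1 MHz, 8 MHz, 9.5 MHz, 10 MHz}.

1 MHz, 8 MHz, 9.5 MHz, 10 MHz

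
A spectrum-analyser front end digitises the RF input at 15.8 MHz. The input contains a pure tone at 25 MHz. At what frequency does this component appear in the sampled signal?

25 MHz mod fs = 9.2 MHz.
9.2 MHz > fs/2 = 7.9 MHz, folds to fs − 9.2 MHz = 6.6 MHz.

6.6 MHz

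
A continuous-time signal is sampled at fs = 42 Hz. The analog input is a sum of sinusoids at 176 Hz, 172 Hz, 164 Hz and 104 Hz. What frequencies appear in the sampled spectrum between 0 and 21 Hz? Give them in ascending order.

4 Hz, 8 Hz, 20 Hz

fs/2 = 21 Hz.
176 Hz mod fs = 8 Hz.
8 Hz ≤ fs/2 = 21 Hz, appears at 8 Hz.
172 Hz mod fs = 4 Hz.
4 Hz ≤ fs/2 = 21 Hz, appears at 4 Hz.
164 Hz mod fs = 38 Hz.
38 Hz > fs/2 = 21 Hz, folds to fs − 38 Hz = 4 Hz.
104 Hz mod fs = 20 Hz.
20 Hz ≤ fs/2 = 21 Hz, appears at 20 Hz.
Distinct values: {4 Hz, 8 Hz, 20 Hz}.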